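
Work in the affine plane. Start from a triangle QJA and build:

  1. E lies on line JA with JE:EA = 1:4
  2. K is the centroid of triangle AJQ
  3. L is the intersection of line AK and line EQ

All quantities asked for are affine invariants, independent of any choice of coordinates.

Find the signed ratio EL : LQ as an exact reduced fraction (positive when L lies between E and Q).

EL:LQ = 4/5

Work in coordinates with Q = (0, 0), J = (1, 0), A = (0, 1).
1. E lies on line JA with JE:EA = 1:4 ⇒ E = (4/5, 1/5)
2. K is the centroid of triangle AJQ ⇒ K = (1/3, 1/3)
3. L is the intersection of line AK and line EQ ⇒ L = (4/9, 1/9)
L = E + t·(Q−E) with t = 4/9, so EL:LQ = t:(1−t) = 4/9:5/9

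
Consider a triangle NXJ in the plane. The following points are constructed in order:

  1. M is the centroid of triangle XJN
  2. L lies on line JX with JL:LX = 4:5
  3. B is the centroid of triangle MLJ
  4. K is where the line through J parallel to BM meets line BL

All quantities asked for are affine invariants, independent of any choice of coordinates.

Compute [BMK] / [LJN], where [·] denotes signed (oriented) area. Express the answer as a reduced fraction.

[BMK]:[LJN] = -1/9

Work in coordinates with N = (0, 0), X = (1, 0), J = (0, 1).
1. M is the centroid of triangle XJN ⇒ M = (1/3, 1/3)
2. L lies on line JX with JL:LX = 4:5 ⇒ L = (4/9, 5/9)
3. B is the centroid of triangle MLJ ⇒ B = (7/27, 17/27)
4. K is where the line through J parallel to BM meets line BL ⇒ K = (2/27, 19/27)
2·[BMK] = -4/81, 2·[LJN] = 4/9
[BMK]:[LJN] = -4/81:4/9 = -1/9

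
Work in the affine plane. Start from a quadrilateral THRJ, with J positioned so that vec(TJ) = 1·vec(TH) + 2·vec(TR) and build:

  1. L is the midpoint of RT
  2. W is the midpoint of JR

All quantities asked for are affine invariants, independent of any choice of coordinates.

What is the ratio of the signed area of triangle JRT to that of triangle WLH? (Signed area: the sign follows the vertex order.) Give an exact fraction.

[JRT]:[WLH] = 4/5

Set T = (0, 0), H = (1, 0), R = (0, 1), J = (1, 2); any affine frame gives the same invariant.
1. L is the midpoint of RT ⇒ L = (0, 1/2)
2. W is the midpoint of JR ⇒ W = (1/2, 3/2)
2·[JRT] = 1, 2·[WLH] = 5/4
[JRT]:[WLH] = 1:5/4 = 4/5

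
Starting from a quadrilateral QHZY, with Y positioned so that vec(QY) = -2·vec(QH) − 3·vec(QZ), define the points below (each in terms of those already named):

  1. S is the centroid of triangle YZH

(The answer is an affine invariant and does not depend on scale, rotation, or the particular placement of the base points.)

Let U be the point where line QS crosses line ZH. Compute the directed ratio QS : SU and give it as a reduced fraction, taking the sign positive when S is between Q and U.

Set Q = (0, 0), H = (1, 0), Z = (0, 1), Y = (-2, -3); any affine frame gives the same invariant.
1. S is the centroid of triangle YZH ⇒ S = (-1/3, -2/3)
line QS meets ZH at U = (1/3, 2/3)
S = Q + t·(U−Q) with t = -1, so QS:SU = -1:2

QS:SU = -1/2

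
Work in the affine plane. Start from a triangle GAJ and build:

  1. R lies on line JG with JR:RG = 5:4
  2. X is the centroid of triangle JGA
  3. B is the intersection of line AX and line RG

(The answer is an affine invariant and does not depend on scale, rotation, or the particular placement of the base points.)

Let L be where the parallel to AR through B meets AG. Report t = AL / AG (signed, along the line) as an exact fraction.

t = -1/8

Work in coordinates with G = (0, 0), A = (1, 0), J = (0, 1).
1. R lies on line JG with JR:RG = 5:4 ⇒ R = (0, 4/9)
2. X is the centroid of triangle JGA ⇒ X = (1/3, 1/3)
3. B is the intersection of line AX and line RG ⇒ B = (0, 1/2)
through B parallel to AR: direction (-1, 4/9); meets AG at L = (9/8, 0)
L = A + t·(G−A) with t = -1/8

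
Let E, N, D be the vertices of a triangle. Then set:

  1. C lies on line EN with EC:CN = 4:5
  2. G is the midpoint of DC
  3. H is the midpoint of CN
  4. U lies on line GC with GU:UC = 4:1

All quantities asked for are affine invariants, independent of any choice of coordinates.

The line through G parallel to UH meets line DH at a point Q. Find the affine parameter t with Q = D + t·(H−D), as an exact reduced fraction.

Choose coordinates E = (0, 0), N = (1, 0), D = (0, 1).
1. C lies on line EN with EC:CN = 4:5 ⇒ C = (4/9, 0)
2. G is the midpoint of DC ⇒ G = (2/9, 1/2)
3. H is the midpoint of CN ⇒ H = (13/18, 0)
4. U lies on line GC with GU:UC = 4:1 ⇒ U = (2/5, 1/10)
through G parallel to UH: direction (29/90, -1/10); meets DH at Q = (65/162, 4/9)
Q = D + t·(H−D) with t = 5/9

t = 5/9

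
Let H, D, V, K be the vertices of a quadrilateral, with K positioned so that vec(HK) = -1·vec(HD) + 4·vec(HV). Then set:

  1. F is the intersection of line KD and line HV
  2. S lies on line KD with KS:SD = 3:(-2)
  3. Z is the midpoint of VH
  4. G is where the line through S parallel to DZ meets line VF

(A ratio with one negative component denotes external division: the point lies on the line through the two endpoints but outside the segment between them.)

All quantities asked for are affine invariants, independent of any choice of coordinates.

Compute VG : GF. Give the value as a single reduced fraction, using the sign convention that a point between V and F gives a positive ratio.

VG:GF = -13/15

Set H = (0, 0), D = (1, 0), V = (0, 1), K = (-1, 4); any affine frame gives the same invariant.
1. F is the intersection of line KD and line HV ⇒ F = (0, 2)
2. S lies on line KD with KS:SD = 3:(-2) ⇒ S = (5, -8)
3. Z is the midpoint of VH ⇒ Z = (0, 1/2)
4. G is where the line through S parallel to DZ meets line VF ⇒ G = (0, -11/2)
G = V + t·(F−V) with t = -13/2, so VG:GF = t:(1−t) = -13/2:15/2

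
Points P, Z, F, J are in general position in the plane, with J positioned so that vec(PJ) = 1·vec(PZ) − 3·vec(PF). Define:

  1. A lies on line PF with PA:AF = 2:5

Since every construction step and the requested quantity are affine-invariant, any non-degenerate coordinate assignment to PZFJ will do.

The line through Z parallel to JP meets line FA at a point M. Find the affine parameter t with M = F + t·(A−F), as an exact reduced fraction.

t = -14/5

Work in coordinates with P = (0, 0), Z = (1, 0), F = (0, 1), J = (1, -3).
1. A lies on line PF with PA:AF = 2:5 ⇒ A = (0, 2/7)
through Z parallel to JP: direction (-1, 3); meets FA at M = (0, 3)
M = F + t·(A−F) with t = -14/5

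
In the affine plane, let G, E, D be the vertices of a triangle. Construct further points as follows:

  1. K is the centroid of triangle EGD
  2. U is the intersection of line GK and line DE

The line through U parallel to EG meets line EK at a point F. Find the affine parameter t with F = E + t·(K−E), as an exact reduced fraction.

Set G = (0, 0), E = (1, 0), D = (0, 1); any affine frame gives the same invariant.
1. K is the centroid of triangle EGD ⇒ K = (1/3, 1/3)
2. U is the intersection of line GK and line DE ⇒ U = (1/2, 1/2)
through U parallel to EG: direction (-1, 0); meets EK at F = (0, 1/2)
F = E + t·(K−E) with t = 3/2

t = 3/2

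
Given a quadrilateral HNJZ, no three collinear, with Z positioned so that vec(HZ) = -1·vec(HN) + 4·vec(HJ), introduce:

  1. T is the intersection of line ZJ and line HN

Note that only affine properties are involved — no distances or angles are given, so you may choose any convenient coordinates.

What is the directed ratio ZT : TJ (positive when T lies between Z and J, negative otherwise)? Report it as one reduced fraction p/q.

Work in coordinates with H = (0, 0), N = (1, 0), J = (0, 1), Z = (-1, 4).
1. T is the intersection of line ZJ and line HN ⇒ T = (1/3, 0)
T = Z + t·(J−Z) with t = 4/3, so ZT:TJ = t:(1−t) = 4/3:-1/3

ZT:TJ = -4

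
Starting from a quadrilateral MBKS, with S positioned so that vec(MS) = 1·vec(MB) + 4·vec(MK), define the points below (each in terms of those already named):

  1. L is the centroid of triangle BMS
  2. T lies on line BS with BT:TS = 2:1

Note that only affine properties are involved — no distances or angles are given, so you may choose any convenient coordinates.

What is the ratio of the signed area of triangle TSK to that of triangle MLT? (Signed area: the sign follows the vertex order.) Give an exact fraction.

[TSK]:[MLT] = 3

Choose coordinates M = (0, 0), B = (1, 0), K = (0, 1), S = (1, 4).
1. L is the centroid of triangle BMS ⇒ L = (2/3, 4/3)
2. T lies on line BS with BT:TS = 2:1 ⇒ T = (1, 8/3)
2·[TSK] = 4/3, 2·[MLT] = 4/9
[TSK]:[MLT] = 4/3:4/9 = 3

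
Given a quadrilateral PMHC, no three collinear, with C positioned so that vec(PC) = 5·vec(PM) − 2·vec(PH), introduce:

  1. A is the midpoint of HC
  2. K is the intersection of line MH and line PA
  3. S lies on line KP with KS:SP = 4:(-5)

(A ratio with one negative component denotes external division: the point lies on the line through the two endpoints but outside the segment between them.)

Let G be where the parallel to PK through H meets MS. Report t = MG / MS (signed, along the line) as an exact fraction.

t = -4

Work in coordinates with P = (0, 0), M = (1, 0), H = (0, 1), C = (5, -2).
1. A is the midpoint of HC ⇒ A = (5/2, -1/2)
2. K is the intersection of line MH and line PA ⇒ K = (5/4, -1/4)
3. S lies on line KP with KS:SP = 4:(-5) ⇒ S = (25/4, -5/4)
through H parallel to PK: direction (5/4, -1/4); meets MS at G = (-20, 5)
G = M + t·(S−M) with t = -4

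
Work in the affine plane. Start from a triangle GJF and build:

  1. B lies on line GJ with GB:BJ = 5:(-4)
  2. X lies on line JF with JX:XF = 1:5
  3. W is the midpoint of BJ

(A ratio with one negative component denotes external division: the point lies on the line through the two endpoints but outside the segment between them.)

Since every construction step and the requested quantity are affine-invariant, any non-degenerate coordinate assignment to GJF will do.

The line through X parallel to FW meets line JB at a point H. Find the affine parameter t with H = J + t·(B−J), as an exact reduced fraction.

t = 1/12

Choose coordinates G = (0, 0), J = (1, 0), F = (0, 1).
1. B lies on line GJ with GB:BJ = 5:(-4) ⇒ B = (5, 0)
2. X lies on line JF with JX:XF = 1:5 ⇒ X = (5/6, 1/6)
3. W is the midpoint of BJ ⇒ W = (3, 0)
through X parallel to FW: direction (3, -1); meets JB at H = (4/3, 0)
H = J + t·(B−J) with t = 1/12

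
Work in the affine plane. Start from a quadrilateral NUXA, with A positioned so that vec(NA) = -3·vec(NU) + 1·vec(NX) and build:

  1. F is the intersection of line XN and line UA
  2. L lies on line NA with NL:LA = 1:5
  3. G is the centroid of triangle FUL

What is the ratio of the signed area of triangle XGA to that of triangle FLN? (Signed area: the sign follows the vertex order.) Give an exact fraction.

[XGA]:[FLN] = -62/3

Assign N = (0, 0), U = (1, 0), X = (0, 1), A = (-3, 1) — the answer is frame-independent, so this choice is without loss of generality.
1. F is the intersection of line XN and line UA ⇒ F = (0, 1/4)
2. L lies on line NA with NL:LA = 1:5 ⇒ L = (-1/2, 1/6)
3. G is the centroid of triangle FUL ⇒ G = (1/6, 5/36)
2·[XGA] = -31/12, 2·[FLN] = 1/8
[XGA]:[FLN] = -31/12:1/8 = -62/3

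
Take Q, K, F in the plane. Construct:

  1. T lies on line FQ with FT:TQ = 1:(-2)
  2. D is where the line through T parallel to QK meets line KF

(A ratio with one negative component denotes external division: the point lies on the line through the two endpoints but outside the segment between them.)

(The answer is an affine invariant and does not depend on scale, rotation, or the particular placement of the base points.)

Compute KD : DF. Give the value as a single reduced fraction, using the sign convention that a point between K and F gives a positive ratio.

Assign Q = (0, 0), K = (1, 0), F = (0, 1) — the answer is frame-independent, so this choice is without loss of generality.
1. T lies on line FQ with FT:TQ = 1:(-2) ⇒ T = (0, 2)
2. D is where the line through T parallel to QK meets line KF ⇒ D = (-1, 2)
D = K + t·(F−K) with t = 2, so KD:DF = t:(1−t) = 2:-1

KD:DF = -2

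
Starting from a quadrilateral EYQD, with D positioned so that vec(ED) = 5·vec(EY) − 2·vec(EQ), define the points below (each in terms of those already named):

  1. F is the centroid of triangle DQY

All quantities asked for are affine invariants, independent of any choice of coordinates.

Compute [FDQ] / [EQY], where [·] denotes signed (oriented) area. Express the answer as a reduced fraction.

Choose coordinates E = (0, 0), Y = (1, 0), Q = (0, 1), D = (5, -2).
1. F is the centroid of triangle DQY ⇒ F = (2, -1/3)
2·[FDQ] = 2/3, 2·[EQY] = -1
[FDQ]:[EQY] = 2/3:-1 = -2/3

[FDQ]:[EQY] = -2/3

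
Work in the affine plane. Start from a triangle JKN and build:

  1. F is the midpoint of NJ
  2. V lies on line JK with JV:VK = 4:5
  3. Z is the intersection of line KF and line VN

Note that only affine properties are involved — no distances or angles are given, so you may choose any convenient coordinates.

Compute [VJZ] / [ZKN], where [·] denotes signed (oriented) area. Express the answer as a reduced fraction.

[VJZ]:[ZKN] = -4/9

Set J = (0, 0), K = (1, 0), N = (0, 1); any affine frame gives the same invariant.
1. F is the midpoint of NJ ⇒ F = (0, 1/2)
2. V lies on line JK with JV:VK = 4:5 ⇒ V = (4/9, 0)
3. Z is the intersection of line KF and line VN ⇒ Z = (2/7, 5/14)
2·[VJZ] = -10/63, 2·[ZKN] = 5/14
[VJZ]:[ZKN] = -10/63:5/14 = -4/9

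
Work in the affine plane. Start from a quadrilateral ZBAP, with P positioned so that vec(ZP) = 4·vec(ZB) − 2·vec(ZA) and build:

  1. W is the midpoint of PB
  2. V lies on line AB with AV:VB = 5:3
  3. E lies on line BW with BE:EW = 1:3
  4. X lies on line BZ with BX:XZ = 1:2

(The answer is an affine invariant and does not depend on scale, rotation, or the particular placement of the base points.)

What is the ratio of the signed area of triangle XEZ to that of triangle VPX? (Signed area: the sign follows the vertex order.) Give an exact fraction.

Work in coordinates with Z = (0, 0), B = (1, 0), A = (0, 1), P = (4, -2).
1. W is the midpoint of PB ⇒ W = (5/2, -1)
2. V lies on line AB with AV:VB = 5:3 ⇒ V = (5/8, 3/8)
3. E lies on line BW with BE:EW = 1:3 ⇒ E = (11/8, -1/4)
4. X lies on line BZ with BX:XZ = 1:2 ⇒ X = (2/3, 0)
2·[XEZ] = -1/6, 2·[VPX] = -7/6
[XEZ]:[VPX] = -1/6:-7/6 = 1/7

[XEZ]:[VPX] = 1/7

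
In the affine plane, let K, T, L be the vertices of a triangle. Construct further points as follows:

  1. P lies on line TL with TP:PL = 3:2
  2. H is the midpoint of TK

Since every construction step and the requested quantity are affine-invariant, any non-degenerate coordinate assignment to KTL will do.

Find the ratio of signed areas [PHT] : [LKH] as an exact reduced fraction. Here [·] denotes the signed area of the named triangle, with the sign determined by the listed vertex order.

Choose coordinates K = (0, 0), T = (1, 0), L = (0, 1).
1. P lies on line TL with TP:PL = 3:2 ⇒ P = (2/5, 3/5)
2. H is the midpoint of TK ⇒ H = (1/2, 0)
2·[PHT] = 3/10, 2·[LKH] = 1/2
[PHT]:[LKH] = 3/10:1/2 = 3/5

[PHT]:[LKH] = 3/5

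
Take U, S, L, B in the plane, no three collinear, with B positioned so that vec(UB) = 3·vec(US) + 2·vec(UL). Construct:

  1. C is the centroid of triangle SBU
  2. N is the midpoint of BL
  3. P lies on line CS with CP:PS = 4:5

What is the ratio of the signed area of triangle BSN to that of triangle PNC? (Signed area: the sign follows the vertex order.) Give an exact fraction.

[BSN]:[PNC] = 27

Choose coordinates U = (0, 0), S = (1, 0), L = (0, 1), B = (3, 2).
1. C is the centroid of triangle SBU ⇒ C = (4/3, 2/3)
2. N is the midpoint of BL ⇒ N = (3/2, 3/2)
3. P lies on line CS with CP:PS = 4:5 ⇒ P = (32/27, 10/27)
2·[BSN] = -2, 2·[PNC] = -2/27
[BSN]:[PNC] = -2:-2/27 = 27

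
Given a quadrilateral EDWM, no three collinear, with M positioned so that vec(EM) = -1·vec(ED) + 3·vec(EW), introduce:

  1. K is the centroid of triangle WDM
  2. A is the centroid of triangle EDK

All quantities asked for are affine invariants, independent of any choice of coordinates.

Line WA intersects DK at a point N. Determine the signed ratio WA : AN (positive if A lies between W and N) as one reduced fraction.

WA:AN = -1/4

Set E = (0, 0), D = (1, 0), W = (0, 1), M = (-1, 3); any affine frame gives the same invariant.
1. K is the centroid of triangle WDM ⇒ K = (0, 4/3)
2. A is the centroid of triangle EDK ⇒ A = (1/3, 4/9)
line WA meets DK at N = (-1, 8/3)
A = W + t·(N−W) with t = -1/3, so WA:AN = -1/3:4/3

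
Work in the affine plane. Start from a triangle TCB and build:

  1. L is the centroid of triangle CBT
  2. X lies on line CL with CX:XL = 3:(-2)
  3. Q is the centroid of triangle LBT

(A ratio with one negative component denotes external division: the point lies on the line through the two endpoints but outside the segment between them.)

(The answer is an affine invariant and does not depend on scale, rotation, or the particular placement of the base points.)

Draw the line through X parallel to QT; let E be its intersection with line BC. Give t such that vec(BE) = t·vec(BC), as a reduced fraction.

t = -4/5

Choose coordinates T = (0, 0), C = (1, 0), B = (0, 1).
1. L is the centroid of triangle CBT ⇒ L = (1/3, 1/3)
2. X lies on line CL with CX:XL = 3:(-2) ⇒ X = (-1, 1)
3. Q is the centroid of triangle LBT ⇒ Q = (1/9, 4/9)
through X parallel to QT: direction (-1/9, -4/9); meets BC at E = (-4/5, 9/5)
E = B + t·(C−B) with t = -4/5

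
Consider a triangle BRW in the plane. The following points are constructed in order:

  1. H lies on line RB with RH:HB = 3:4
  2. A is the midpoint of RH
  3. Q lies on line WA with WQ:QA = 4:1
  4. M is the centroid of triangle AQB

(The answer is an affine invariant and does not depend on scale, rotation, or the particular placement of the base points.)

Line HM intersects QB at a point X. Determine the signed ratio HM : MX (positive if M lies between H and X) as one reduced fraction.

Work in coordinates with B = (0, 0), R = (1, 0), W = (0, 1).
1. H lies on line RB with RH:HB = 3:4 ⇒ H = (4/7, 0)
2. A is the midpoint of RH ⇒ A = (11/14, 0)
3. Q lies on line WA with WQ:QA = 4:1 ⇒ Q = (22/35, 1/5)
4. M is the centroid of triangle AQB ⇒ M = (33/70, 1/15)
line HM meets QB at X = (176/455, 8/65)
M = H + t·(X−H) with t = 13/24, so HM:MX = 13/24:11/24

HM:MX = 13/11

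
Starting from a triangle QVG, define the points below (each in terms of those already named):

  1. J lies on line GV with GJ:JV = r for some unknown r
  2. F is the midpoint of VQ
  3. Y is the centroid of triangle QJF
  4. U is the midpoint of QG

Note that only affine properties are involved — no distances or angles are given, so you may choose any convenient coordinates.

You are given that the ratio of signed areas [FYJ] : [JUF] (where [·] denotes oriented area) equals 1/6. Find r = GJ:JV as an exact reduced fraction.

r = -5

Work in coordinates with Q = (0, 0), V = (1, 0), G = (0, 1).
1. With GJ:JV = r, write λ = r/(r+1) so J = G + λ·(V−G); J is affine-linear in λ
2. F is the midpoint of VQ ⇒ F = (1/2, 0)
3. Y is the centroid of triangle QJF ⇒ Y is an affine combination of earlier points and hence also affine-linear in λ
4. U is the midpoint of QG ⇒ U = (0, 1/2)
Every point depending on J is an affine combination of J and λ-independent points, so each such coordinate is linear in λ; the λ² term in each signed area is a multiple of (V−G)×(V−G) = 0, so 2·[FYJ] and 2·[JUF] are each linear in λ. Evaluating at λ=0 and λ=1:
  2·[FYJ] = 1/6·λ − 1/6,   2·[JUF] = 1/4
So [FYJ]:[JUF] = (1/6·λ − 1/6) / (1/4). Setting this equal to 1/6:
  1/6·λ − 1/6 = 1/6·(1/4)  ⇒  λ = 5/4
Then r = λ/(1−λ) = (5/4)/(-1/4) = -5. Check: with r = -5, J = (5/4, -1/4) and [FYJ]:[JUF] = 1/6 as required.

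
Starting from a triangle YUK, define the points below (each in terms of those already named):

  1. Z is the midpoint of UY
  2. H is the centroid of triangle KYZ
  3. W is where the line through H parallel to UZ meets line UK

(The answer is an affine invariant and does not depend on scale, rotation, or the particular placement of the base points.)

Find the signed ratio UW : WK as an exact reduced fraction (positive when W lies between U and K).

Set Y = (0, 0), U = (1, 0), K = (0, 1); any affine frame gives the same invariant.
1. Z is the midpoint of UY ⇒ Z = (1/2, 0)
2. H is the centroid of triangle KYZ ⇒ H = (1/6, 1/3)
3. W is where the line through H parallel to UZ meets line UK ⇒ W = (2/3, 1/3)
W = U + t·(K−U) with t = 1/3, so UW:WK = t:(1−t) = 1/3:2/3

UW:WK = 1/2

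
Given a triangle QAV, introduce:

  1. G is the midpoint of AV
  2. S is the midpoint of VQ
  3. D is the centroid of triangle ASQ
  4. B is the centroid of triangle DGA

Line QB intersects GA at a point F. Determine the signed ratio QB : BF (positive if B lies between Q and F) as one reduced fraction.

QB:BF = 5

Assign Q = (0, 0), A = (1, 0), V = (0, 1) — the answer is frame-independent, so this choice is without loss of generality.
1. G is the midpoint of AV ⇒ G = (1/2, 1/2)
2. S is the midpoint of VQ ⇒ S = (0, 1/2)
3. D is the centroid of triangle ASQ ⇒ D = (1/3, 1/6)
4. B is the centroid of triangle DGA ⇒ B = (11/18, 2/9)
line QB meets GA at F = (11/15, 4/15)
B = Q + t·(F−Q) with t = 5/6, so QB:BF = 5/6:1/6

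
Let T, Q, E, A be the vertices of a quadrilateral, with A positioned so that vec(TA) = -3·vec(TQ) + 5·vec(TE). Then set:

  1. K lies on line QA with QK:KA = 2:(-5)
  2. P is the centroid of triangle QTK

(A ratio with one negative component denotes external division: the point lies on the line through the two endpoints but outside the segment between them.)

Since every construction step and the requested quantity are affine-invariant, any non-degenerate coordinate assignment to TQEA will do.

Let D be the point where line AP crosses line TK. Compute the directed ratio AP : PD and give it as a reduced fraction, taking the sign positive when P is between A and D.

Assign T = (0, 0), Q = (1, 0), E = (0, 1), A = (-3, 5) — the answer is frame-independent, so this choice is without loss of generality.
1. K lies on line QA with QK:KA = 2:(-5) ⇒ K = (11/3, -10/3)
2. P is the centroid of triangle QTK ⇒ P = (14/9, -10/9)
line AP meets TK at D = (88/39, -80/39)
P = A + t·(D−A) with t = 13/15, so AP:PD = 13/15:2/15

AP:PD = 13/2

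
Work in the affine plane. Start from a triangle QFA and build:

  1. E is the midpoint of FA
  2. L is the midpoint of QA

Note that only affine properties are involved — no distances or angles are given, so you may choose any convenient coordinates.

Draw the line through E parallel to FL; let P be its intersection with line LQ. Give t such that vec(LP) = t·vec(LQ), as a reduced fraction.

t = -1/2

Work in coordinates with Q = (0, 0), F = (1, 0), A = (0, 1).
1. E is the midpoint of FA ⇒ E = (1/2, 1/2)
2. L is the midpoint of QA ⇒ L = (0, 1/2)
through E parallel to FL: direction (-1, 1/2); meets LQ at P = (0, 3/4)
P = L + t·(Q−L) with t = -1/2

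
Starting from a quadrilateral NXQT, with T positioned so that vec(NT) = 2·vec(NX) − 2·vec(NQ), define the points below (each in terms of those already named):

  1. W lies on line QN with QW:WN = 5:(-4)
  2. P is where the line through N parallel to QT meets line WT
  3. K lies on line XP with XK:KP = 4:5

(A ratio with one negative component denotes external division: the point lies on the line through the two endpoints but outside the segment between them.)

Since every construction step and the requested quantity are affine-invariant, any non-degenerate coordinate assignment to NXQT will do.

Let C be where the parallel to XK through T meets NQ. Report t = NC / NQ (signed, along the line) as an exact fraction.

t = 6

Assign N = (0, 0), X = (1, 0), Q = (0, 1), T = (2, -2) — the answer is frame-independent, so this choice is without loss of generality.
1. W lies on line QN with QW:WN = 5:(-4) ⇒ W = (0, -4)
2. P is where the line through N parallel to QT meets line WT ⇒ P = (8/5, -12/5)
3. K lies on line XP with XK:KP = 4:5 ⇒ K = (19/15, -16/15)
through T parallel to XK: direction (4/15, -16/15); meets NQ at C = (0, 6)
C = N + t·(Q−N) with t = 6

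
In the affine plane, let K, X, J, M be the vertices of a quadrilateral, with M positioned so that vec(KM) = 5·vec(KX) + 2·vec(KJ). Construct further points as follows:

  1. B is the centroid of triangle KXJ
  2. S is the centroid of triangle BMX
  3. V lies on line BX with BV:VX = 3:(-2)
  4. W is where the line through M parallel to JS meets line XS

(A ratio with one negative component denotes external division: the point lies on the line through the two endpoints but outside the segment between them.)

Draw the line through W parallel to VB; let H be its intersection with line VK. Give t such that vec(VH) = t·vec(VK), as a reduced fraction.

t = -368/51

Set K = (0, 0), X = (1, 0), J = (0, 1), M = (5, 2); any affine frame gives the same invariant.
1. B is the centroid of triangle KXJ ⇒ B = (1/3, 1/3)
2. S is the centroid of triangle BMX ⇒ S = (19/9, 7/9)
3. V lies on line BX with BV:VX = 3:(-2) ⇒ V = (7/3, -2/3)
4. W is where the line through M parallel to JS meets line XS ⇒ W = (613/153, 322/153)
through W parallel to VB: direction (-2, 1); meets VK at H = (2933/153, -838/153)
H = V + t·(K−V) with t = -368/51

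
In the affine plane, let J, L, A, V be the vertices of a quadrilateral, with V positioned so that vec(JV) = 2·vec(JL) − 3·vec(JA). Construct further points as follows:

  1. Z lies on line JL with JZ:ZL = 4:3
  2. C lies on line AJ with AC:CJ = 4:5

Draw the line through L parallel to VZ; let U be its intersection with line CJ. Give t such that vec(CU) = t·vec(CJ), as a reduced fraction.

Work in coordinates with J = (0, 0), L = (1, 0), A = (0, 1), V = (2, -3).
1. Z lies on line JL with JZ:ZL = 4:3 ⇒ Z = (4/7, 0)
2. C lies on line AJ with AC:CJ = 4:5 ⇒ C = (0, 5/9)
through L parallel to VZ: direction (-10/7, 3); meets CJ at U = (0, 21/10)
U = C + t·(J−C) with t = -139/50

t = -139/50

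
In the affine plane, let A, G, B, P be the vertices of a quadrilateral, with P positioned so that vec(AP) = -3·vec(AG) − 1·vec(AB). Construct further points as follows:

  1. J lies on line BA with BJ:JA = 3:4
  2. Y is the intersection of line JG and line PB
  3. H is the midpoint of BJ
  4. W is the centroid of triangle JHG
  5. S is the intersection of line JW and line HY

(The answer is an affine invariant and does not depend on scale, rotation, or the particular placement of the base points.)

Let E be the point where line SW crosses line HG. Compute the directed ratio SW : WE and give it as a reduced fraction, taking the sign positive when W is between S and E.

Choose coordinates A = (0, 0), G = (1, 0), B = (0, 1), P = (-3, -1).
1. J lies on line BA with BJ:JA = 3:4 ⇒ J = (0, 4/7)
2. Y is the intersection of line JG and line PB ⇒ Y = (-9/26, 10/13)
3. H is the midpoint of BJ ⇒ H = (0, 11/14)
4. W is the centroid of triangle JHG ⇒ W = (1/3, 19/42)
5. S is the intersection of line JW and line HY ⇒ S = (-9/17, 181/238)
line SW meets HG at E = (1/2, 11/28)
W = S + t·(E−S) with t = 88/105, so SW:WE = 88/105:17/105

SW:WE = 88/17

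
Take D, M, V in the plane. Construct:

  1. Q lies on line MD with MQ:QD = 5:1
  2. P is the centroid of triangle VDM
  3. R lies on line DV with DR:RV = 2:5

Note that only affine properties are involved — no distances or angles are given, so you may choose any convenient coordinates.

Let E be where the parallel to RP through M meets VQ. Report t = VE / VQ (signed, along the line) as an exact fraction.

Choose coordinates D = (0, 0), M = (1, 0), V = (0, 1).
1. Q lies on line MD with MQ:QD = 5:1 ⇒ Q = (1/6, 0)
2. P is the centroid of triangle VDM ⇒ P = (1/3, 1/3)
3. R lies on line DV with DR:RV = 2:5 ⇒ R = (0, 2/7)
through M parallel to RP: direction (1/3, 1/21); meets VQ at E = (8/43, -5/43)
E = V + t·(Q−V) with t = 48/43

t = 48/43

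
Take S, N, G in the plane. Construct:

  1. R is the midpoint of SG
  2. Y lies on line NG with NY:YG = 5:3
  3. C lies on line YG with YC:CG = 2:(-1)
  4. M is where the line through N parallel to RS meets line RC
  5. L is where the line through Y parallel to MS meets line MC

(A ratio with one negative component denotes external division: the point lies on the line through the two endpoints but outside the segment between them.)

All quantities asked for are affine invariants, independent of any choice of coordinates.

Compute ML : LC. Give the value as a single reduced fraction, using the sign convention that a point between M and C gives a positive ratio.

Set S = (0, 0), N = (1, 0), G = (0, 1); any affine frame gives the same invariant.
1. R is the midpoint of SG ⇒ R = (0, 1/2)
2. Y lies on line NG with NY:YG = 5:3 ⇒ Y = (3/8, 5/8)
3. C lies on line YG with YC:CG = 2:(-1) ⇒ C = (-3/8, 11/8)
4. M is where the line through N parallel to RS meets line RC ⇒ M = (1, -11/6)
5. L is where the line through Y parallel to MS meets line MC ⇒ L = (-13/8, 103/24)
L = M + t·(C−M) with t = 21/11, so ML:LC = t:(1−t) = 21/11:-10/11

ML:LC = -21/10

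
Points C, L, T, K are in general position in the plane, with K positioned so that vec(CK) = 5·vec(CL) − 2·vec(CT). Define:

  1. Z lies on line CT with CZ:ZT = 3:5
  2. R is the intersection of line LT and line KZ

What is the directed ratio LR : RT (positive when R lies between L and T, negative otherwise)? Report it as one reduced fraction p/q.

LR:RT = -4/25

Work in coordinates with C = (0, 0), L = (1, 0), T = (0, 1), K = (5, -2).
1. Z lies on line CT with CZ:ZT = 3:5 ⇒ Z = (0, 3/8)
2. R is the intersection of line LT and line KZ ⇒ R = (25/21, -4/21)
R = L + t·(T−L) with t = -4/21, so LR:RT = t:(1−t) = -4/21:25/21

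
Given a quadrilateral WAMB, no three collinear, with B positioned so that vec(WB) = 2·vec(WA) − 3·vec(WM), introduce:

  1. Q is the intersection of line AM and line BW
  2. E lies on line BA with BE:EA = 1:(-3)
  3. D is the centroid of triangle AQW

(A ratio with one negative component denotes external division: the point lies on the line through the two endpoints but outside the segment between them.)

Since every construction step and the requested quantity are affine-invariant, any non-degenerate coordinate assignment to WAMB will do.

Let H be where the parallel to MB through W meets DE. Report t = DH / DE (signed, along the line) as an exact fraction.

t = -2

Assign W = (0, 0), A = (1, 0), M = (0, 1), B = (2, -3) — the answer is frame-independent, so this choice is without loss of generality.
1. Q is the intersection of line AM and line BW ⇒ Q = (-2, 3)
2. E lies on line BA with BE:EA = 1:(-3) ⇒ E = (5/2, -9/2)
3. D is the centroid of triangle AQW ⇒ D = (-1/3, 1)
through W parallel to MB: direction (2, -4); meets DE at H = (-6, 12)
H = D + t·(E−D) with t = -2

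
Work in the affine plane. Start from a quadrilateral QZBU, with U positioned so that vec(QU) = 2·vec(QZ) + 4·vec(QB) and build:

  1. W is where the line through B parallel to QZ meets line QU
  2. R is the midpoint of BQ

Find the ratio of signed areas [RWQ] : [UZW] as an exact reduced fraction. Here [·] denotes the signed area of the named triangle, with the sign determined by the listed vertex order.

[RWQ]:[UZW] = 1/12

Set Q = (0, 0), Z = (1, 0), B = (0, 1), U = (2, 4); any affine frame gives the same invariant.
1. W is where the line through B parallel to QZ meets line QU ⇒ W = (1/2, 1)
2. R is the midpoint of BQ ⇒ R = (0, 1/2)
2·[RWQ] = -1/4, 2·[UZW] = -3
[RWQ]:[UZW] = -1/4:-3 = 1/12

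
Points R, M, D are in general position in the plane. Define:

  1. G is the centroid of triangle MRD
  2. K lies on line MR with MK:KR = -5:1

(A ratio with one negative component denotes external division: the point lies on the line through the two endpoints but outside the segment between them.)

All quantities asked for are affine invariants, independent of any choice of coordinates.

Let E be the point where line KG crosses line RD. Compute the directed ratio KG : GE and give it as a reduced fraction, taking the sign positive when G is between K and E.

Choose coordinates R = (0, 0), M = (1, 0), D = (0, 1).
1. G is the centroid of triangle MRD ⇒ G = (1/3, 1/3)
2. K lies on line MR with MK:KR = -5:1 ⇒ K = (-1/4, 0)
line KG meets RD at E = (0, 1/7)
G = K + t·(E−K) with t = 7/3, so KG:GE = 7/3:-4/3

KG:GE = -7/4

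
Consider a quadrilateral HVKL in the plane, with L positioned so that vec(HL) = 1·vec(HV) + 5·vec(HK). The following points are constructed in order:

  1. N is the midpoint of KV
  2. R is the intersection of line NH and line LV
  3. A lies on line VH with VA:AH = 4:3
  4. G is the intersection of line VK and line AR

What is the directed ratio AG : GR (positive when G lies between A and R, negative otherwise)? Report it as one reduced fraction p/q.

Choose coordinates H = (0, 0), V = (1, 0), K = (0, 1), L = (1, 5).
1. N is the midpoint of KV ⇒ N = (1/2, 1/2)
2. R is the intersection of line NH and line LV ⇒ R = (1, 1)
3. A lies on line VH with VA:AH = 4:3 ⇒ A = (3/7, 0)
4. G is the intersection of line VK and line AR ⇒ G = (7/11, 4/11)
G = A + t·(R−A) with t = 4/11, so AG:GR = t:(1−t) = 4/11:7/11

AG:GR = 4/7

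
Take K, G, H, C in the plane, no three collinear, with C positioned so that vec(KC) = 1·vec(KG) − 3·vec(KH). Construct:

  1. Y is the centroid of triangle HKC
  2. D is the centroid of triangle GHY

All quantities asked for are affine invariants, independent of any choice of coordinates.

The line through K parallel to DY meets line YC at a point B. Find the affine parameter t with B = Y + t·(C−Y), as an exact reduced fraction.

t = -3/7

Work in coordinates with K = (0, 0), G = (1, 0), H = (0, 1), C = (1, -3).
1. Y is the centroid of triangle HKC ⇒ Y = (1/3, -2/3)
2. D is the centroid of triangle GHY ⇒ D = (4/9, 1/9)
through K parallel to DY: direction (-1/9, -7/9); meets YC at B = (1/21, 1/3)
B = Y + t·(C−Y) with t = -3/7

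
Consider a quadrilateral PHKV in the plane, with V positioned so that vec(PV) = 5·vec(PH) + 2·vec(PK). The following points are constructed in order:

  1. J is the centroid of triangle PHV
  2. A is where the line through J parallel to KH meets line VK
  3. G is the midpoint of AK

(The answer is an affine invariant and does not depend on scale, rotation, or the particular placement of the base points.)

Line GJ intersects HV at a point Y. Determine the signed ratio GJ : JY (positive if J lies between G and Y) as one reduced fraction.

GJ:JY = 27/4

Work in coordinates with P = (0, 0), H = (1, 0), K = (0, 1), V = (5, 2).
1. J is the centroid of triangle PHV ⇒ J = (2, 2/3)
2. A is where the line through J parallel to KH meets line VK ⇒ A = (25/18, 23/18)
3. G is the midpoint of AK ⇒ G = (25/36, 41/36)
line GJ meets HV at Y = (533/243, 145/243)
J = G + t·(Y−G) with t = 27/31, so GJ:JY = 27/31:4/31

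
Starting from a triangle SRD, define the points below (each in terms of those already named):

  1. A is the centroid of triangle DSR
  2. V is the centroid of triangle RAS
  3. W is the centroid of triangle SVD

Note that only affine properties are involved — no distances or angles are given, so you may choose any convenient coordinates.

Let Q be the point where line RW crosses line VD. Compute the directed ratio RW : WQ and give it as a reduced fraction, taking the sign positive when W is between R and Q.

RW:WQ = -4

Set S = (0, 0), R = (1, 0), D = (0, 1); any affine frame gives the same invariant.
1. A is the centroid of triangle DSR ⇒ A = (1/3, 1/3)
2. V is the centroid of triangle RAS ⇒ V = (4/9, 1/9)
3. W is the centroid of triangle SVD ⇒ W = (4/27, 10/27)
line RW meets VD at Q = (13/36, 5/18)
W = R + t·(Q−R) with t = 4/3, so RW:WQ = 4/3:-1/3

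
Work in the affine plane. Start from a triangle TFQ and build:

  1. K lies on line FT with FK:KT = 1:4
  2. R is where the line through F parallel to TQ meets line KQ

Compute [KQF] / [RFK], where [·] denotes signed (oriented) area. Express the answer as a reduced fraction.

[KQF]:[RFK] = -4

Choose coordinates T = (0, 0), F = (1, 0), Q = (0, 1).
1. K lies on line FT with FK:KT = 1:4 ⇒ K = (4/5, 0)
2. R is where the line through F parallel to TQ meets line KQ ⇒ R = (1, -1/4)
2·[KQF] = -1/5, 2·[RFK] = 1/20
[KQF]:[RFK] = -1/5:1/20 = -4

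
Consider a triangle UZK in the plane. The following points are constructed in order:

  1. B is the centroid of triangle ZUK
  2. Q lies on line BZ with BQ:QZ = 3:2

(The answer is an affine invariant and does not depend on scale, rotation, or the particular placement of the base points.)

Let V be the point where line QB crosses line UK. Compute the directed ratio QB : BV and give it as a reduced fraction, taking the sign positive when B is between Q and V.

Set U = (0, 0), Z = (1, 0), K = (0, 1); any affine frame gives the same invariant.
1. B is the centroid of triangle ZUK ⇒ B = (1/3, 1/3)
2. Q lies on line BZ with BQ:QZ = 3:2 ⇒ Q = (11/15, 2/15)
line QB meets UK at V = (0, 1/2)
B = Q + t·(V−Q) with t = 6/11, so QB:BV = 6/11:5/11

QB:BV = 6/5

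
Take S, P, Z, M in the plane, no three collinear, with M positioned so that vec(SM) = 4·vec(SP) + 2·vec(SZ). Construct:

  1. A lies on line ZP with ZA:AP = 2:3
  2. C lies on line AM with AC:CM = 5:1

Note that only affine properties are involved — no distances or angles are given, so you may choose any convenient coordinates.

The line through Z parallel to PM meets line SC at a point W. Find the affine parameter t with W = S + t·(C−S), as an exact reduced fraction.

t = -2

Set S = (0, 0), P = (1, 0), Z = (0, 1), M = (4, 2); any affine frame gives the same invariant.
1. A lies on line ZP with ZA:AP = 2:3 ⇒ A = (2/5, 3/5)
2. C lies on line AM with AC:CM = 5:1 ⇒ C = (17/5, 53/30)
through Z parallel to PM: direction (3, 2); meets SC at W = (-34/5, -53/15)
W = S + t·(C−S) with t = -2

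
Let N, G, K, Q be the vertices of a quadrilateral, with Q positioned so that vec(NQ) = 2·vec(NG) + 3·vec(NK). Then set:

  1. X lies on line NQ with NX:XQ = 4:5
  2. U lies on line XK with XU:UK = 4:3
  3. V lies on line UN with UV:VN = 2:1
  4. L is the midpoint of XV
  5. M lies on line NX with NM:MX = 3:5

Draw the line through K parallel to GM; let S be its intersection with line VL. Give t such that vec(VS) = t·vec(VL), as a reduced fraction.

Work in coordinates with N = (0, 0), G = (1, 0), K = (0, 1), Q = (2, 3).
1. X lies on line NQ with NX:XQ = 4:5 ⇒ X = (8/9, 4/3)
2. U lies on line XK with XU:UK = 4:3 ⇒ U = (8/21, 8/7)
3. V lies on line UN with UV:VN = 2:1 ⇒ V = (8/63, 8/21)
4. L is the midpoint of XV ⇒ L = (32/63, 6/7)
5. M lies on line NX with NM:MX = 3:5 ⇒ M = (1/3, 1/2)
through K parallel to GM: direction (-2/3, 1/2); meets VL at S = (7/18, 17/24)
S = V + t·(L−V) with t = 11/16

t = 11/16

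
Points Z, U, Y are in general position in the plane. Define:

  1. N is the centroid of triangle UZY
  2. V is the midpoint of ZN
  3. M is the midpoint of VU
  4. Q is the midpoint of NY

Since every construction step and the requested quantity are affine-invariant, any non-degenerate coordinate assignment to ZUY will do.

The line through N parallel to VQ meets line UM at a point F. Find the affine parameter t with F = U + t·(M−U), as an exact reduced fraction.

Assign Z = (0, 0), U = (1, 0), Y = (0, 1) — the answer is frame-independent, so this choice is without loss of generality.
1. N is the centroid of triangle UZY ⇒ N = (1/3, 1/3)
2. V is the midpoint of ZN ⇒ V = (1/6, 1/6)
3. M is the midpoint of VU ⇒ M = (7/12, 1/12)
4. Q is the midpoint of NY ⇒ Q = (1/6, 2/3)
through N parallel to VQ: direction (0, 1/2); meets UM at F = (1/3, 2/15)
F = U + t·(M−U) with t = 8/5

t = 8/5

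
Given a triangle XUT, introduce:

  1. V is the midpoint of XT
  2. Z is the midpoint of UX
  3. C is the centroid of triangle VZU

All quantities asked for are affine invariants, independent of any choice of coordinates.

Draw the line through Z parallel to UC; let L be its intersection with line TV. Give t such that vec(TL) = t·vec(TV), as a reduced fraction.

Set X = (0, 0), U = (1, 0), T = (0, 1); any affine frame gives the same invariant.
1. V is the midpoint of XT ⇒ V = (0, 1/2)
2. Z is the midpoint of UX ⇒ Z = (1/2, 0)
3. C is the centroid of triangle VZU ⇒ C = (1/2, 1/6)
through Z parallel to UC: direction (-1/2, 1/6); meets TV at L = (0, 1/6)
L = T + t·(V−T) with t = 5/3

t = 5/3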